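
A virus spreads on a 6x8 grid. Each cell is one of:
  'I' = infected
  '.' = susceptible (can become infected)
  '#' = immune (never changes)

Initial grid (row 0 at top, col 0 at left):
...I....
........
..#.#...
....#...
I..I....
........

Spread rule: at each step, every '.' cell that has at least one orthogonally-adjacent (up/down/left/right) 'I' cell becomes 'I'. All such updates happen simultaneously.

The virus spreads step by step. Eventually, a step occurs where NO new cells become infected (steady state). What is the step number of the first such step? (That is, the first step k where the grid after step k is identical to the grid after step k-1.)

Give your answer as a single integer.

Step 0 (initial): 3 infected
Step 1: +10 new -> 13 infected
Step 2: +12 new -> 25 infected
Step 3: +9 new -> 34 infected
Step 4: +6 new -> 40 infected
Step 5: +4 new -> 44 infected
Step 6: +1 new -> 45 infected
Step 7: +0 new -> 45 infected

Answer: 7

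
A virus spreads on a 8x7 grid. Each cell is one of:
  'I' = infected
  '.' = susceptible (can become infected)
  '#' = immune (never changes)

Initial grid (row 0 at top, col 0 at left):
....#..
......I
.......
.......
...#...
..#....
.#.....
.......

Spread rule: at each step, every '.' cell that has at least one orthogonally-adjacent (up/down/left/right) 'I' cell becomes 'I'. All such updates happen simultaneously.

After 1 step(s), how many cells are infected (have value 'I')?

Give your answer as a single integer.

Answer: 4

Derivation:
Step 0 (initial): 1 infected
Step 1: +3 new -> 4 infected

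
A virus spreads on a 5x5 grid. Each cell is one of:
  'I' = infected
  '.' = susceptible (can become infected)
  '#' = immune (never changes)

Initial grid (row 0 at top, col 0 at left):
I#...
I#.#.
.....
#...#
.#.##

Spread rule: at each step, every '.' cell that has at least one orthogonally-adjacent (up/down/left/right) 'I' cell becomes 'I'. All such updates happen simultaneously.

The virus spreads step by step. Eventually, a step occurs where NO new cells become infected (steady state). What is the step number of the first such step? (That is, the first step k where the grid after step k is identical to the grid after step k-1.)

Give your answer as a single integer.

Answer: 8

Derivation:
Step 0 (initial): 2 infected
Step 1: +1 new -> 3 infected
Step 2: +1 new -> 4 infected
Step 3: +2 new -> 6 infected
Step 4: +3 new -> 9 infected
Step 5: +4 new -> 13 infected
Step 6: +2 new -> 15 infected
Step 7: +1 new -> 16 infected
Step 8: +0 new -> 16 infected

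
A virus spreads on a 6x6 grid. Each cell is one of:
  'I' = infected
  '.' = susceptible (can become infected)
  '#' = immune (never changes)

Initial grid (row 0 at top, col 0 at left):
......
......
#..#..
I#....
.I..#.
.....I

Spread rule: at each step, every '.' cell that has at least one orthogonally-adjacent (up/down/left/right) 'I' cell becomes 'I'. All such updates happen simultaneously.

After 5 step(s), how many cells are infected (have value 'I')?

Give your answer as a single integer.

Step 0 (initial): 3 infected
Step 1: +5 new -> 8 infected
Step 2: +6 new -> 14 infected
Step 3: +4 new -> 18 infected
Step 4: +4 new -> 22 infected
Step 5: +5 new -> 27 infected

Answer: 27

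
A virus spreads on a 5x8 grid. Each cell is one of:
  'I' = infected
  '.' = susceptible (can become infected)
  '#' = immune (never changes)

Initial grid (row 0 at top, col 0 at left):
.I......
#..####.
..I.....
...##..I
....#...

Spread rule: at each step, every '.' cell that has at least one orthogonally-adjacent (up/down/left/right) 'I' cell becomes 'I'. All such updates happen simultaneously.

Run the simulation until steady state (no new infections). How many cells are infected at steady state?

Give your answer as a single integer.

Step 0 (initial): 3 infected
Step 1: +10 new -> 13 infected
Step 2: +9 new -> 22 infected
Step 3: +7 new -> 29 infected
Step 4: +3 new -> 32 infected
Step 5: +0 new -> 32 infected

Answer: 32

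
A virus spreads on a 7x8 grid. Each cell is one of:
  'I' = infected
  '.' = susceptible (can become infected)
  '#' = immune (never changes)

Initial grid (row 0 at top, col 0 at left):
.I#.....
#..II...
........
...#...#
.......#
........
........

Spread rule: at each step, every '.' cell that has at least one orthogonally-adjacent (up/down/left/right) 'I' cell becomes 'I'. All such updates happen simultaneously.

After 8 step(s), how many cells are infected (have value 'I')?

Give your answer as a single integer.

Answer: 51

Derivation:
Step 0 (initial): 3 infected
Step 1: +8 new -> 11 infected
Step 2: +6 new -> 17 infected
Step 3: +8 new -> 25 infected
Step 4: +9 new -> 34 infected
Step 5: +7 new -> 41 infected
Step 6: +6 new -> 47 infected
Step 7: +3 new -> 50 infected
Step 8: +1 new -> 51 infected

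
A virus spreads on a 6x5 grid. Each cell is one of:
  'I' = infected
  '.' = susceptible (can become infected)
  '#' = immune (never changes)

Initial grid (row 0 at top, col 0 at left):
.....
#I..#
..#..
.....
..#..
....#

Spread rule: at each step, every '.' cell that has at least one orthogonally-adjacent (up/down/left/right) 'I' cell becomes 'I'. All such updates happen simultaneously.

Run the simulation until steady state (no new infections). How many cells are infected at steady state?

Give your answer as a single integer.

Answer: 25

Derivation:
Step 0 (initial): 1 infected
Step 1: +3 new -> 4 infected
Step 2: +5 new -> 9 infected
Step 3: +5 new -> 14 infected
Step 4: +5 new -> 19 infected
Step 5: +4 new -> 23 infected
Step 6: +2 new -> 25 infected
Step 7: +0 new -> 25 infected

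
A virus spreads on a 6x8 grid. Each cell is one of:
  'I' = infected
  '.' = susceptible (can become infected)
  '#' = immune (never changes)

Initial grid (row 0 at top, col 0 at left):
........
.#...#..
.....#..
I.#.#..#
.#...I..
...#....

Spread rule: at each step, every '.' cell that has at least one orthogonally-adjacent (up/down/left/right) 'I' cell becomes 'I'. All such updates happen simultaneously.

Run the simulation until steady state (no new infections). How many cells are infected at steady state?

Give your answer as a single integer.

Step 0 (initial): 2 infected
Step 1: +7 new -> 9 infected
Step 2: +8 new -> 17 infected
Step 3: +7 new -> 24 infected
Step 4: +6 new -> 30 infected
Step 5: +5 new -> 35 infected
Step 6: +4 new -> 39 infected
Step 7: +1 new -> 40 infected
Step 8: +0 new -> 40 infected

Answer: 40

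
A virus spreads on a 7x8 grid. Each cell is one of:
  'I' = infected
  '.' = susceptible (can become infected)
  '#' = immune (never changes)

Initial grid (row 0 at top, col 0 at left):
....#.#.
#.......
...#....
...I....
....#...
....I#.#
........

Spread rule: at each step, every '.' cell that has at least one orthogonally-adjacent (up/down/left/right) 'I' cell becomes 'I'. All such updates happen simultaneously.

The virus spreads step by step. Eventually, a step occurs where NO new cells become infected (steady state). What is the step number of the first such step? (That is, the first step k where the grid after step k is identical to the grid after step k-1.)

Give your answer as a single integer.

Answer: 8

Derivation:
Step 0 (initial): 2 infected
Step 1: +5 new -> 7 infected
Step 2: +8 new -> 15 infected
Step 3: +11 new -> 26 infected
Step 4: +13 new -> 39 infected
Step 5: +7 new -> 46 infected
Step 6: +2 new -> 48 infected
Step 7: +1 new -> 49 infected
Step 8: +0 new -> 49 infected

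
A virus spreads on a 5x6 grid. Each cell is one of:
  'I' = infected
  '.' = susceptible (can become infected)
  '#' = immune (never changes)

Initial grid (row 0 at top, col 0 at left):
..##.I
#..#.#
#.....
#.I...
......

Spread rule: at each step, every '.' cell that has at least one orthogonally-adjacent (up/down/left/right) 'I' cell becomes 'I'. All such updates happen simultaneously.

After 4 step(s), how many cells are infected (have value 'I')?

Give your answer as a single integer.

Step 0 (initial): 2 infected
Step 1: +5 new -> 7 infected
Step 2: +7 new -> 14 infected
Step 3: +5 new -> 19 infected
Step 4: +3 new -> 22 infected

Answer: 22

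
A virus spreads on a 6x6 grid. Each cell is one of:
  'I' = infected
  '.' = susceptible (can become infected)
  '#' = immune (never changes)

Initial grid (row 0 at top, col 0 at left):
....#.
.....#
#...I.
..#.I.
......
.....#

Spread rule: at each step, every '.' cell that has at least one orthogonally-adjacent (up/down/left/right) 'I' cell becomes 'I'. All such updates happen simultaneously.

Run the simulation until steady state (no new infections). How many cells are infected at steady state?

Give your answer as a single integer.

Step 0 (initial): 2 infected
Step 1: +6 new -> 8 infected
Step 2: +5 new -> 13 infected
Step 3: +5 new -> 18 infected
Step 4: +5 new -> 23 infected
Step 5: +5 new -> 28 infected
Step 6: +2 new -> 30 infected
Step 7: +0 new -> 30 infected

Answer: 30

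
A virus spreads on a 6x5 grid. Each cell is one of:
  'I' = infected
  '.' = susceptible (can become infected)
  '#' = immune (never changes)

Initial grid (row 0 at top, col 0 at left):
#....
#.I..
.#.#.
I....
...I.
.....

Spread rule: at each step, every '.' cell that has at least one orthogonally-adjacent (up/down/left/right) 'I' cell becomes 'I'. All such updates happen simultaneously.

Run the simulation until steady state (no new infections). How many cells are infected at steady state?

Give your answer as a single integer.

Step 0 (initial): 3 infected
Step 1: +11 new -> 14 infected
Step 2: +9 new -> 23 infected
Step 3: +3 new -> 26 infected
Step 4: +0 new -> 26 infected

Answer: 26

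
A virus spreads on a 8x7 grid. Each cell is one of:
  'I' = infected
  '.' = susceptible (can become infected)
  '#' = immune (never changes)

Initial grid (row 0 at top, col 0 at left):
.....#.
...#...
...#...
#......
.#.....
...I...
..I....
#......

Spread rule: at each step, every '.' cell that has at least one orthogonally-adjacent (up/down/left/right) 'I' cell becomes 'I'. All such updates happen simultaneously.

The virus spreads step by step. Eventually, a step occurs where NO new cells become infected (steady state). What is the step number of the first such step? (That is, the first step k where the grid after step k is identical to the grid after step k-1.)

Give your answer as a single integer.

Answer: 9

Derivation:
Step 0 (initial): 2 infected
Step 1: +6 new -> 8 infected
Step 2: +9 new -> 17 infected
Step 3: +7 new -> 24 infected
Step 4: +8 new -> 32 infected
Step 5: +6 new -> 38 infected
Step 6: +6 new -> 44 infected
Step 7: +4 new -> 48 infected
Step 8: +2 new -> 50 infected
Step 9: +0 new -> 50 infected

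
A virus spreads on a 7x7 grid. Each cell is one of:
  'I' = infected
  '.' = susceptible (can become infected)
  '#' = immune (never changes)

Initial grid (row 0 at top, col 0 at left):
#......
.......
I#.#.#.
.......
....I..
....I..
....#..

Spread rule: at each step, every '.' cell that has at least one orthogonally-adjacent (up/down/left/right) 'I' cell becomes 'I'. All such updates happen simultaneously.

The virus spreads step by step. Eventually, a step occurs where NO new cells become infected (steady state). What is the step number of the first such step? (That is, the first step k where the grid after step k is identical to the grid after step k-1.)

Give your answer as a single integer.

Answer: 7

Derivation:
Step 0 (initial): 3 infected
Step 1: +7 new -> 10 infected
Step 2: +12 new -> 22 infected
Step 3: +10 new -> 32 infected
Step 4: +8 new -> 40 infected
Step 5: +3 new -> 43 infected
Step 6: +1 new -> 44 infected
Step 7: +0 new -> 44 infected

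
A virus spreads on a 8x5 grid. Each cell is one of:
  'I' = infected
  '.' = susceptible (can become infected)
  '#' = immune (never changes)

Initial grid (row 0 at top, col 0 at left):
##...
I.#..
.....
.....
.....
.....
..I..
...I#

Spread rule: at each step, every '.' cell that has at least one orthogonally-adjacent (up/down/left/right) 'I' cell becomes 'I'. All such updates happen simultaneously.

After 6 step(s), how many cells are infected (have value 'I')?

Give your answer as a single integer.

Step 0 (initial): 3 infected
Step 1: +6 new -> 9 infected
Step 2: +8 new -> 17 infected
Step 3: +9 new -> 26 infected
Step 4: +3 new -> 29 infected
Step 5: +3 new -> 32 infected
Step 6: +2 new -> 34 infected

Answer: 34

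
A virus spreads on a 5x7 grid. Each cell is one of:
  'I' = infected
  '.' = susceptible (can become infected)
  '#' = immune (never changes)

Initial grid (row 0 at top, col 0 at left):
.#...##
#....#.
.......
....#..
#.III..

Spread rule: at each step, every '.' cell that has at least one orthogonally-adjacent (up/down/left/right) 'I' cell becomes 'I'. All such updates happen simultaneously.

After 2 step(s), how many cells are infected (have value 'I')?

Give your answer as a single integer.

Step 0 (initial): 3 infected
Step 1: +4 new -> 7 infected
Step 2: +5 new -> 12 infected

Answer: 12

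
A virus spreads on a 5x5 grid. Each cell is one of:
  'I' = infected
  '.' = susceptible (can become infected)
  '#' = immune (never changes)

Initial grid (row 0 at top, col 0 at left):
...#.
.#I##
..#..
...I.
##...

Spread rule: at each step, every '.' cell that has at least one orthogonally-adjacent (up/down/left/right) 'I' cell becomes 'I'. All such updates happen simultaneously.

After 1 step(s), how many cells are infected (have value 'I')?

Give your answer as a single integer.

Step 0 (initial): 2 infected
Step 1: +5 new -> 7 infected

Answer: 7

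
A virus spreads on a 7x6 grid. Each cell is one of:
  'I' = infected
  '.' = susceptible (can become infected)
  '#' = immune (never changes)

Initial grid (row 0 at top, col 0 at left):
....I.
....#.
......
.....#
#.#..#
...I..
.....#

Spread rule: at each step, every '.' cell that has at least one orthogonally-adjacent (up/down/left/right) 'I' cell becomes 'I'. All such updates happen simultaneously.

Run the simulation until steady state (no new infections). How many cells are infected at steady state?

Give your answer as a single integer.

Step 0 (initial): 2 infected
Step 1: +6 new -> 8 infected
Step 2: +9 new -> 17 infected
Step 3: +9 new -> 26 infected
Step 4: +6 new -> 32 infected
Step 5: +3 new -> 35 infected
Step 6: +1 new -> 36 infected
Step 7: +0 new -> 36 infected

Answer: 36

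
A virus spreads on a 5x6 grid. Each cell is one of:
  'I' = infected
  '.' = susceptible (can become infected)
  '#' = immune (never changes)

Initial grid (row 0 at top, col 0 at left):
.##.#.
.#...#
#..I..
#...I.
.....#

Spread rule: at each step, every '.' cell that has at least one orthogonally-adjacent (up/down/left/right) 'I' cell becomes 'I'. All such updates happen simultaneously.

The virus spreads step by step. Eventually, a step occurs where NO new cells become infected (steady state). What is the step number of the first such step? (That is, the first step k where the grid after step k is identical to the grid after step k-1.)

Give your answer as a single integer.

Step 0 (initial): 2 infected
Step 1: +6 new -> 8 infected
Step 2: +7 new -> 15 infected
Step 3: +2 new -> 17 infected
Step 4: +1 new -> 18 infected
Step 5: +1 new -> 19 infected
Step 6: +0 new -> 19 infected

Answer: 6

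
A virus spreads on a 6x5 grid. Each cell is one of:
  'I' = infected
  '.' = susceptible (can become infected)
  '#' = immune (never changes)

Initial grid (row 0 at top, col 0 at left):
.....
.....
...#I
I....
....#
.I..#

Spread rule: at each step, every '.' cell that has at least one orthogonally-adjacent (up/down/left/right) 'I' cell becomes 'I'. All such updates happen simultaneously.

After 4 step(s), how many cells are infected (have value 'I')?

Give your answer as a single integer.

Answer: 27

Derivation:
Step 0 (initial): 3 infected
Step 1: +8 new -> 11 infected
Step 2: +8 new -> 19 infected
Step 3: +6 new -> 25 infected
Step 4: +2 new -> 27 infected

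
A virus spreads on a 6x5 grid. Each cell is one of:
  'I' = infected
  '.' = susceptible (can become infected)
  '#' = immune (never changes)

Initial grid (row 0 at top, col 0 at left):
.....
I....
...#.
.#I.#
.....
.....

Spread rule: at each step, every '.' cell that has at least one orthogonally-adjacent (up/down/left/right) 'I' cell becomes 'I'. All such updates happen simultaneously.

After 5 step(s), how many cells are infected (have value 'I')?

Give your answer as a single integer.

Step 0 (initial): 2 infected
Step 1: +6 new -> 8 infected
Step 2: +7 new -> 15 infected
Step 3: +6 new -> 21 infected
Step 4: +4 new -> 25 infected
Step 5: +2 new -> 27 infected

Answer: 27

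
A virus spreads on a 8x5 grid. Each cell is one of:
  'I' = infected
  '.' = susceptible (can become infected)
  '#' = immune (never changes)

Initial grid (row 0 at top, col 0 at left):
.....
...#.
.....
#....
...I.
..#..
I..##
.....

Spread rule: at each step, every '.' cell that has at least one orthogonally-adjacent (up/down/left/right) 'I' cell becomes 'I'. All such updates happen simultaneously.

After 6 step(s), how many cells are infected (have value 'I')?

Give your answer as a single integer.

Step 0 (initial): 2 infected
Step 1: +7 new -> 9 infected
Step 2: +9 new -> 18 infected
Step 3: +4 new -> 22 infected
Step 4: +4 new -> 26 infected
Step 5: +5 new -> 31 infected
Step 6: +3 new -> 34 infected

Answer: 34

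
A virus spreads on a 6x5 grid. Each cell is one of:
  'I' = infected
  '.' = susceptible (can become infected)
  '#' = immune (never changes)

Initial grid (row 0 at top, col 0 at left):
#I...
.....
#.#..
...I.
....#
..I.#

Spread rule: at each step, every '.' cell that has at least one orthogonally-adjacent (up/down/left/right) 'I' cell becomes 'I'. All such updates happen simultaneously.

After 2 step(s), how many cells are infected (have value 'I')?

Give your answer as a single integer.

Step 0 (initial): 3 infected
Step 1: +9 new -> 12 infected
Step 2: +9 new -> 21 infected

Answer: 21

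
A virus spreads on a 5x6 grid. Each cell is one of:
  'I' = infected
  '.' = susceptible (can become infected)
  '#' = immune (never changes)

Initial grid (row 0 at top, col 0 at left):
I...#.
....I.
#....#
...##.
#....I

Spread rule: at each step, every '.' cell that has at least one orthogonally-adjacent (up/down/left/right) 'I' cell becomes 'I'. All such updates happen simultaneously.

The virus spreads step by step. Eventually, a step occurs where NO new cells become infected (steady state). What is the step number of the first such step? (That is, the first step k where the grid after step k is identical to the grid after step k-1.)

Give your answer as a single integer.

Step 0 (initial): 3 infected
Step 1: +7 new -> 10 infected
Step 2: +7 new -> 17 infected
Step 3: +3 new -> 20 infected
Step 4: +3 new -> 23 infected
Step 5: +1 new -> 24 infected
Step 6: +0 new -> 24 infected

Answer: 6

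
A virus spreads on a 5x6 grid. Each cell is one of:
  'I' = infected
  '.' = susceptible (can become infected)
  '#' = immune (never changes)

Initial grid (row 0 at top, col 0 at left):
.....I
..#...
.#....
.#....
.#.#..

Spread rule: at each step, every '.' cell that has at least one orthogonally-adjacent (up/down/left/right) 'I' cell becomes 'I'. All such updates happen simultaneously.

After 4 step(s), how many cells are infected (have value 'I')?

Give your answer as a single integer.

Step 0 (initial): 1 infected
Step 1: +2 new -> 3 infected
Step 2: +3 new -> 6 infected
Step 3: +4 new -> 10 infected
Step 4: +4 new -> 14 infected

Answer: 14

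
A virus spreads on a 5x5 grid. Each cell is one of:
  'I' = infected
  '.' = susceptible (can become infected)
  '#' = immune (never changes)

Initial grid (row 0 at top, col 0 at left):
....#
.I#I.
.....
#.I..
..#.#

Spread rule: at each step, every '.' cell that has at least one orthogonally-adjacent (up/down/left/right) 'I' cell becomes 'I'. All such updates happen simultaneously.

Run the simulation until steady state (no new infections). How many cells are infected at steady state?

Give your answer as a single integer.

Step 0 (initial): 3 infected
Step 1: +9 new -> 12 infected
Step 2: +7 new -> 19 infected
Step 3: +1 new -> 20 infected
Step 4: +0 new -> 20 infected

Answer: 20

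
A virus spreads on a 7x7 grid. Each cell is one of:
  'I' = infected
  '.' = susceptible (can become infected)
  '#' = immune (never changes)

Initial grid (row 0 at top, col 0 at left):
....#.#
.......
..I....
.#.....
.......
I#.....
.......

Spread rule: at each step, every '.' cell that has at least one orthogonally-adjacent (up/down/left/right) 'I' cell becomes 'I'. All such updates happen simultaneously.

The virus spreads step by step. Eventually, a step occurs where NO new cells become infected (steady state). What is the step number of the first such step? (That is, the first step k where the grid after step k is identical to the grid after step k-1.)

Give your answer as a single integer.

Answer: 8

Derivation:
Step 0 (initial): 2 infected
Step 1: +6 new -> 8 infected
Step 2: +10 new -> 18 infected
Step 3: +9 new -> 27 infected
Step 4: +7 new -> 34 infected
Step 5: +6 new -> 40 infected
Step 6: +3 new -> 43 infected
Step 7: +2 new -> 45 infected
Step 8: +0 new -> 45 infected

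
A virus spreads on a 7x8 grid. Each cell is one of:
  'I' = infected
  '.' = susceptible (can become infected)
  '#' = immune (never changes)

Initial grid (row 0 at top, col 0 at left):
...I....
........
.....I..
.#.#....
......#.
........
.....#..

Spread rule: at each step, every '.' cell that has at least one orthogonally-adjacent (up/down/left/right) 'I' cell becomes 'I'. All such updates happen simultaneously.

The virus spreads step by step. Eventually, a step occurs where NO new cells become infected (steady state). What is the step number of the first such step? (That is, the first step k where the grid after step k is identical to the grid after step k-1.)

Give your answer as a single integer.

Step 0 (initial): 2 infected
Step 1: +7 new -> 9 infected
Step 2: +10 new -> 19 infected
Step 3: +8 new -> 27 infected
Step 4: +8 new -> 35 infected
Step 5: +6 new -> 41 infected
Step 6: +5 new -> 46 infected
Step 7: +3 new -> 49 infected
Step 8: +2 new -> 51 infected
Step 9: +1 new -> 52 infected
Step 10: +0 new -> 52 infected

Answer: 10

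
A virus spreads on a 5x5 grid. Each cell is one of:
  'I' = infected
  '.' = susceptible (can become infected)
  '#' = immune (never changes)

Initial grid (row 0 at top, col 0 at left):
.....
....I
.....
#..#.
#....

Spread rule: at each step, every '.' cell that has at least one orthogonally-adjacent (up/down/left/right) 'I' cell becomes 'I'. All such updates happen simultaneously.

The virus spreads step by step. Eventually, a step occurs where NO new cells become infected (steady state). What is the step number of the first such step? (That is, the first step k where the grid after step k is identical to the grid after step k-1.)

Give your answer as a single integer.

Answer: 7

Derivation:
Step 0 (initial): 1 infected
Step 1: +3 new -> 4 infected
Step 2: +4 new -> 8 infected
Step 3: +4 new -> 12 infected
Step 4: +5 new -> 17 infected
Step 5: +4 new -> 21 infected
Step 6: +1 new -> 22 infected
Step 7: +0 new -> 22 infected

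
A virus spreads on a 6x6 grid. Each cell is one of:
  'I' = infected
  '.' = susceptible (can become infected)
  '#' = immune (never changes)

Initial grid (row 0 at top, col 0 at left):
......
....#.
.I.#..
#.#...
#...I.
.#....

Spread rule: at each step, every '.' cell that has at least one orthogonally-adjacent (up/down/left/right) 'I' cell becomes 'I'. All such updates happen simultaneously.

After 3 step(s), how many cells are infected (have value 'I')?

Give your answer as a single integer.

Step 0 (initial): 2 infected
Step 1: +8 new -> 10 infected
Step 2: +10 new -> 20 infected
Step 3: +5 new -> 25 infected

Answer: 25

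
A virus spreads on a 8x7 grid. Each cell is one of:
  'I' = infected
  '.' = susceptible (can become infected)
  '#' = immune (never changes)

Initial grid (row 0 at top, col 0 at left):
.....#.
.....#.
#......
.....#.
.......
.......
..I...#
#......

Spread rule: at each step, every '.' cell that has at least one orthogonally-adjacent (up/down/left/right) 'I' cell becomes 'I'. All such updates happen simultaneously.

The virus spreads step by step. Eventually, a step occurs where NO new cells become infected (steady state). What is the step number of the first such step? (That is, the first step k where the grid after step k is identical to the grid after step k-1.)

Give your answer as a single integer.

Step 0 (initial): 1 infected
Step 1: +4 new -> 5 infected
Step 2: +7 new -> 12 infected
Step 3: +7 new -> 19 infected
Step 4: +7 new -> 26 infected
Step 5: +8 new -> 34 infected
Step 6: +5 new -> 39 infected
Step 7: +6 new -> 45 infected
Step 8: +3 new -> 48 infected
Step 9: +1 new -> 49 infected
Step 10: +1 new -> 50 infected
Step 11: +0 new -> 50 infected

Answer: 11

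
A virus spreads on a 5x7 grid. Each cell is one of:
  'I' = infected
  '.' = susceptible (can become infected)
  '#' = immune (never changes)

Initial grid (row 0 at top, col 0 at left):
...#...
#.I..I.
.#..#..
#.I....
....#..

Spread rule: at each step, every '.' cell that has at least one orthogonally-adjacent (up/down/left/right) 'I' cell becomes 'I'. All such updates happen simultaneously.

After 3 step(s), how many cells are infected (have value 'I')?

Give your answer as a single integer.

Step 0 (initial): 3 infected
Step 1: +11 new -> 14 infected
Step 2: +9 new -> 23 infected
Step 3: +4 new -> 27 infected

Answer: 27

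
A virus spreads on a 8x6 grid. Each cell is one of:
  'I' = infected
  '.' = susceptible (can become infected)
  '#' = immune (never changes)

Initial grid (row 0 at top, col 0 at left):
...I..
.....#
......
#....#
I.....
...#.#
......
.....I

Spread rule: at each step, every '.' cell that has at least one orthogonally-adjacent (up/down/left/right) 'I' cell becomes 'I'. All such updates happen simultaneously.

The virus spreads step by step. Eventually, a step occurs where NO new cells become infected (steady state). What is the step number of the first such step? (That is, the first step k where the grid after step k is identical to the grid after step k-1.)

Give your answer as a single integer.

Step 0 (initial): 3 infected
Step 1: +7 new -> 10 infected
Step 2: +11 new -> 21 infected
Step 3: +14 new -> 35 infected
Step 4: +7 new -> 42 infected
Step 5: +1 new -> 43 infected
Step 6: +0 new -> 43 infected

Answer: 6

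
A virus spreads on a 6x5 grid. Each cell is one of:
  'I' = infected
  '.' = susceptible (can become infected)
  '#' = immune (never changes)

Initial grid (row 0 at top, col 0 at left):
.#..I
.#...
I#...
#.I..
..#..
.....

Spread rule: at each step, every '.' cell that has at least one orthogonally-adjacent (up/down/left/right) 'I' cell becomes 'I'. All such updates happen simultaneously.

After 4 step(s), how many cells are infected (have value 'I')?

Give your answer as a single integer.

Answer: 25

Derivation:
Step 0 (initial): 3 infected
Step 1: +6 new -> 9 infected
Step 2: +9 new -> 18 infected
Step 3: +4 new -> 22 infected
Step 4: +3 new -> 25 infected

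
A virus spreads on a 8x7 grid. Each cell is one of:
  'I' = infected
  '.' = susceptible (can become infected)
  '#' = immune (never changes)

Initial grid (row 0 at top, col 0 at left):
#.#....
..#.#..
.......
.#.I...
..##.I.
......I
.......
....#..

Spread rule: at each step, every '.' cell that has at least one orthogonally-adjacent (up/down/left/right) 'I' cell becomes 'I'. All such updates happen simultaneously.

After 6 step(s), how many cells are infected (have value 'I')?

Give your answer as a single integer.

Step 0 (initial): 3 infected
Step 1: +8 new -> 11 infected
Step 2: +8 new -> 19 infected
Step 3: +7 new -> 26 infected
Step 4: +7 new -> 33 infected
Step 5: +7 new -> 40 infected
Step 6: +5 new -> 45 infected

Answer: 45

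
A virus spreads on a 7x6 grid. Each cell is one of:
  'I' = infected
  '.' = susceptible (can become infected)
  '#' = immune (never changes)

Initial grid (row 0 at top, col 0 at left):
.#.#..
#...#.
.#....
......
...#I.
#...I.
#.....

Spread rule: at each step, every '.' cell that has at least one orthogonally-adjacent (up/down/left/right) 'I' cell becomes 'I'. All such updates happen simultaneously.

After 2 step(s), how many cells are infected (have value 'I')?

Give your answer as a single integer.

Answer: 13

Derivation:
Step 0 (initial): 2 infected
Step 1: +5 new -> 7 infected
Step 2: +6 new -> 13 infected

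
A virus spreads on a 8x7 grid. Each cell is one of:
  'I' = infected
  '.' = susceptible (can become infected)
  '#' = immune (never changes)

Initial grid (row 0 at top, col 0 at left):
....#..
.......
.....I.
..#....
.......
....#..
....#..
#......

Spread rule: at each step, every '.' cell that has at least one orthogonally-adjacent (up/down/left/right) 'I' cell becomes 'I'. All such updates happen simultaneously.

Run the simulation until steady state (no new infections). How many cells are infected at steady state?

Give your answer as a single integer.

Step 0 (initial): 1 infected
Step 1: +4 new -> 5 infected
Step 2: +7 new -> 12 infected
Step 3: +7 new -> 19 infected
Step 4: +6 new -> 25 infected
Step 5: +8 new -> 33 infected
Step 6: +8 new -> 41 infected
Step 7: +5 new -> 46 infected
Step 8: +3 new -> 49 infected
Step 9: +2 new -> 51 infected
Step 10: +0 new -> 51 infected

Answer: 51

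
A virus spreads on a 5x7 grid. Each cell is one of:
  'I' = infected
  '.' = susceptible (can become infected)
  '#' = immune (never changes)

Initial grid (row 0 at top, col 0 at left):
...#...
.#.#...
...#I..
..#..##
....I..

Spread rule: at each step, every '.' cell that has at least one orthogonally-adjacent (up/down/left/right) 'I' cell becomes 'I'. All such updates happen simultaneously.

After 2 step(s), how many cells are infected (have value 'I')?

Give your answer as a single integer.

Answer: 13

Derivation:
Step 0 (initial): 2 infected
Step 1: +5 new -> 7 infected
Step 2: +6 new -> 13 infected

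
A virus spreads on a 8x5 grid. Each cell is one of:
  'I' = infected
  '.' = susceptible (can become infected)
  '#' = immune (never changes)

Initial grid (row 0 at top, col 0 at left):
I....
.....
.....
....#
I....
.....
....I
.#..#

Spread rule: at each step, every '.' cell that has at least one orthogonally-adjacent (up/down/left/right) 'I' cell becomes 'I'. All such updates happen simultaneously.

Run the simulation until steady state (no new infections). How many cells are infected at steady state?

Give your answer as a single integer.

Step 0 (initial): 3 infected
Step 1: +7 new -> 10 infected
Step 2: +11 new -> 21 infected
Step 3: +9 new -> 30 infected
Step 4: +4 new -> 34 infected
Step 5: +2 new -> 36 infected
Step 6: +1 new -> 37 infected
Step 7: +0 new -> 37 infected

Answer: 37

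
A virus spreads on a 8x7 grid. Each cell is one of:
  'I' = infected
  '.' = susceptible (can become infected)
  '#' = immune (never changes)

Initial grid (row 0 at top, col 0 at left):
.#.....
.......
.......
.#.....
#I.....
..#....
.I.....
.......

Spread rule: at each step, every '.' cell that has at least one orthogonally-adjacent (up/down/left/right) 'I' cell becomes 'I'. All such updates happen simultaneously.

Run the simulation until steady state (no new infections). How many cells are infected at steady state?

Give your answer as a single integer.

Step 0 (initial): 2 infected
Step 1: +5 new -> 7 infected
Step 2: +6 new -> 13 infected
Step 3: +6 new -> 19 infected
Step 4: +8 new -> 27 infected
Step 5: +10 new -> 37 infected
Step 6: +8 new -> 45 infected
Step 7: +4 new -> 49 infected
Step 8: +2 new -> 51 infected
Step 9: +1 new -> 52 infected
Step 10: +0 new -> 52 infected

Answer: 52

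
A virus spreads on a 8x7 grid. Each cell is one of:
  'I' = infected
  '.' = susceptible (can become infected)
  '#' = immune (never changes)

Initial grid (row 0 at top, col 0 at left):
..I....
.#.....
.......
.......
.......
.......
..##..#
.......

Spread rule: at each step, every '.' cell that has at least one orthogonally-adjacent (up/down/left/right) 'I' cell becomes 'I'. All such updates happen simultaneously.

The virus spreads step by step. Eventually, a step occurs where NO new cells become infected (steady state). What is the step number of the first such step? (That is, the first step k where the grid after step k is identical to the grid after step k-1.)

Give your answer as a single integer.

Step 0 (initial): 1 infected
Step 1: +3 new -> 4 infected
Step 2: +4 new -> 8 infected
Step 3: +6 new -> 14 infected
Step 4: +7 new -> 21 infected
Step 5: +7 new -> 28 infected
Step 6: +6 new -> 34 infected
Step 7: +5 new -> 39 infected
Step 8: +5 new -> 44 infected
Step 9: +5 new -> 49 infected
Step 10: +2 new -> 51 infected
Step 11: +1 new -> 52 infected
Step 12: +0 new -> 52 infected

Answer: 12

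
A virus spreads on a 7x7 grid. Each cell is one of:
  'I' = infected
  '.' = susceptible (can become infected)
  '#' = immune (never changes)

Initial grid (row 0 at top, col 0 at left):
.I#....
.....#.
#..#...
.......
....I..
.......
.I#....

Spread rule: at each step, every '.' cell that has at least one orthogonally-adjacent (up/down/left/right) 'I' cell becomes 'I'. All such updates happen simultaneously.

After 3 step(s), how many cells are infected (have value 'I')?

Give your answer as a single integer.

Step 0 (initial): 3 infected
Step 1: +8 new -> 11 infected
Step 2: +14 new -> 25 infected
Step 3: +11 new -> 36 infected

Answer: 36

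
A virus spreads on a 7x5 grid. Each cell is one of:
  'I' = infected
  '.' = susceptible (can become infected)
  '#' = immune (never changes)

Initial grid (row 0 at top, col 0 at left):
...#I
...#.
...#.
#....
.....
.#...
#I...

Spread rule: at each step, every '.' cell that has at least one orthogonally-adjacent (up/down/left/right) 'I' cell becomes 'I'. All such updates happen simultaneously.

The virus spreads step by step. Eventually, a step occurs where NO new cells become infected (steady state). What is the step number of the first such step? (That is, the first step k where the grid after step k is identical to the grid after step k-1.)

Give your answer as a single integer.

Answer: 10

Derivation:
Step 0 (initial): 2 infected
Step 1: +2 new -> 4 infected
Step 2: +3 new -> 7 infected
Step 3: +4 new -> 11 infected
Step 4: +6 new -> 17 infected
Step 5: +3 new -> 20 infected
Step 6: +3 new -> 23 infected
Step 7: +3 new -> 26 infected
Step 8: +2 new -> 28 infected
Step 9: +1 new -> 29 infected
Step 10: +0 new -> 29 infected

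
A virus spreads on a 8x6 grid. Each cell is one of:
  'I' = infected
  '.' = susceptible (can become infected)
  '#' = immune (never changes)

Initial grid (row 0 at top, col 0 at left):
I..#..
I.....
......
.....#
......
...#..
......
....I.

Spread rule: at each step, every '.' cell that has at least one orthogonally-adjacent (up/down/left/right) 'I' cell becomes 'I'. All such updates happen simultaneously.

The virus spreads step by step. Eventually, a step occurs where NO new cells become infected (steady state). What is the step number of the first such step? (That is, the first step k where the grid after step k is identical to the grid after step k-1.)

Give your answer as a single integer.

Answer: 7

Derivation:
Step 0 (initial): 3 infected
Step 1: +6 new -> 9 infected
Step 2: +8 new -> 17 infected
Step 3: +8 new -> 25 infected
Step 4: +11 new -> 36 infected
Step 5: +7 new -> 43 infected
Step 6: +2 new -> 45 infected
Step 7: +0 new -> 45 infected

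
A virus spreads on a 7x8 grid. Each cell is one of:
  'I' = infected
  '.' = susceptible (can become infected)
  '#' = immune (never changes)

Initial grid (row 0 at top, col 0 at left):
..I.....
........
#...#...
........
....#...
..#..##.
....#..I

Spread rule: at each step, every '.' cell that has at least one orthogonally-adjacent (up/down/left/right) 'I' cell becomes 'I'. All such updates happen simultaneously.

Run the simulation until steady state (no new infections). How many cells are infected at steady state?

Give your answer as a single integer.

Step 0 (initial): 2 infected
Step 1: +5 new -> 7 infected
Step 2: +7 new -> 14 infected
Step 3: +8 new -> 22 infected
Step 4: +8 new -> 30 infected
Step 5: +10 new -> 40 infected
Step 6: +3 new -> 43 infected
Step 7: +4 new -> 47 infected
Step 8: +2 new -> 49 infected
Step 9: +0 new -> 49 infected

Answer: 49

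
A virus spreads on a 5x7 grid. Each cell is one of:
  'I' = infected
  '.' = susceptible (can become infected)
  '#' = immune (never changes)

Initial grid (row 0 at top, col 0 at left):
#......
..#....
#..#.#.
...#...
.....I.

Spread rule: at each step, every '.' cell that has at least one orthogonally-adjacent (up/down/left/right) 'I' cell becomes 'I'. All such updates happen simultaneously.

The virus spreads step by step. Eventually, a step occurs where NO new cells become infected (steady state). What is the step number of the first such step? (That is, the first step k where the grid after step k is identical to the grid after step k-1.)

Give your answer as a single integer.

Answer: 9

Derivation:
Step 0 (initial): 1 infected
Step 1: +3 new -> 4 infected
Step 2: +3 new -> 7 infected
Step 3: +3 new -> 10 infected
Step 4: +4 new -> 14 infected
Step 5: +7 new -> 21 infected
Step 6: +4 new -> 25 infected
Step 7: +2 new -> 27 infected
Step 8: +2 new -> 29 infected
Step 9: +0 new -> 29 infected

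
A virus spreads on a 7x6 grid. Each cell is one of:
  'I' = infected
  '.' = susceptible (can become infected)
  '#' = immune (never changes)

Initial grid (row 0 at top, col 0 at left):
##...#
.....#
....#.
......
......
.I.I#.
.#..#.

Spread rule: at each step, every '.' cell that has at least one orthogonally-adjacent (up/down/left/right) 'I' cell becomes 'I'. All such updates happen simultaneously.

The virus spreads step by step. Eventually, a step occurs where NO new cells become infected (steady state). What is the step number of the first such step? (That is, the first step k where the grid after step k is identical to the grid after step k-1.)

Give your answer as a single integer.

Answer: 7

Derivation:
Step 0 (initial): 2 infected
Step 1: +5 new -> 7 infected
Step 2: +7 new -> 14 infected
Step 3: +6 new -> 20 infected
Step 4: +6 new -> 26 infected
Step 5: +6 new -> 32 infected
Step 6: +2 new -> 34 infected
Step 7: +0 new -> 34 infected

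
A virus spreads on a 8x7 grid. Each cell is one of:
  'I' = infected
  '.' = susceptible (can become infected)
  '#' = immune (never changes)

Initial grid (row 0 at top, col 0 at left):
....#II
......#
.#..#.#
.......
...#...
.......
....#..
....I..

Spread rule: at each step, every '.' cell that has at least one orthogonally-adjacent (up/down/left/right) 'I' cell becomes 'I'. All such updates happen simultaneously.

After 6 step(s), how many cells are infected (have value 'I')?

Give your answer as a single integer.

Step 0 (initial): 3 infected
Step 1: +3 new -> 6 infected
Step 2: +6 new -> 12 infected
Step 3: +7 new -> 19 infected
Step 4: +11 new -> 30 infected
Step 5: +9 new -> 39 infected
Step 6: +5 new -> 44 infected

Answer: 44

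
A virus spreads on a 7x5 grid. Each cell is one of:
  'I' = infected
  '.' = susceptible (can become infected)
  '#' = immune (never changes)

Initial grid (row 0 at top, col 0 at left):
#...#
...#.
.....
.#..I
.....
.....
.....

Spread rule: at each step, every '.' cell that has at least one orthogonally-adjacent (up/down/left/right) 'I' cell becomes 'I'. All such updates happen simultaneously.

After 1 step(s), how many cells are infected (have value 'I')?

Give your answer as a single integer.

Answer: 4

Derivation:
Step 0 (initial): 1 infected
Step 1: +3 new -> 4 infected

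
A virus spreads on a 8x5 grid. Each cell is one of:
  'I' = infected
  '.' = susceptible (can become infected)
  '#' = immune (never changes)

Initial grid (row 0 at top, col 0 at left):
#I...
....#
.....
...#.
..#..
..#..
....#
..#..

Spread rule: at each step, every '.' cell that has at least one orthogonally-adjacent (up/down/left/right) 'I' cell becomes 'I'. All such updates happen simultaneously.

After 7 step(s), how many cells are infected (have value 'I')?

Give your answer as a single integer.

Step 0 (initial): 1 infected
Step 1: +2 new -> 3 infected
Step 2: +4 new -> 7 infected
Step 3: +5 new -> 12 infected
Step 4: +4 new -> 16 infected
Step 5: +3 new -> 19 infected
Step 6: +3 new -> 22 infected
Step 7: +4 new -> 26 infected

Answer: 26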